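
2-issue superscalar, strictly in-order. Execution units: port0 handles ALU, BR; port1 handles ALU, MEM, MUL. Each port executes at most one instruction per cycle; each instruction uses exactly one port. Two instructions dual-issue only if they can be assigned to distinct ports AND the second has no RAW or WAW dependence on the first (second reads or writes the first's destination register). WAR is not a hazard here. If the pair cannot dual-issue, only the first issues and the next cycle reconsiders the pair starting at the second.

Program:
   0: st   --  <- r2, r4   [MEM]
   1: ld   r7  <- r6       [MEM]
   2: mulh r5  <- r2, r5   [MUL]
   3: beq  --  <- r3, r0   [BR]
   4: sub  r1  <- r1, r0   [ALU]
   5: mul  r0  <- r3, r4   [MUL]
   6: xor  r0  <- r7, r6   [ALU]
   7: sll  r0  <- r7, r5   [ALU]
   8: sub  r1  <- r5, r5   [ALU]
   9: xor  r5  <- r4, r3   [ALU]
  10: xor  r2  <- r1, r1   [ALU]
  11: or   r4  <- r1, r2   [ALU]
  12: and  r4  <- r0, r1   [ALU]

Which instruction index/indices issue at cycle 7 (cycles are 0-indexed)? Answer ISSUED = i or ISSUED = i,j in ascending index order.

ISSUED = 11

0. st @i0  | no-port MEM/MEM
1. ld @i1  | no-port MEM/MUL
2. mulh/beq @i2,i3  | 2-wide
3. sub/mul @i4,i5  | 2-wide
4. xor @i6  | WAW r0
5. sll/sub @i7,i8  | 2-wide
6. xor/xor @i9,i10  | 2-wide
7. or @i11  | WAW r4
8. and @i12  | tail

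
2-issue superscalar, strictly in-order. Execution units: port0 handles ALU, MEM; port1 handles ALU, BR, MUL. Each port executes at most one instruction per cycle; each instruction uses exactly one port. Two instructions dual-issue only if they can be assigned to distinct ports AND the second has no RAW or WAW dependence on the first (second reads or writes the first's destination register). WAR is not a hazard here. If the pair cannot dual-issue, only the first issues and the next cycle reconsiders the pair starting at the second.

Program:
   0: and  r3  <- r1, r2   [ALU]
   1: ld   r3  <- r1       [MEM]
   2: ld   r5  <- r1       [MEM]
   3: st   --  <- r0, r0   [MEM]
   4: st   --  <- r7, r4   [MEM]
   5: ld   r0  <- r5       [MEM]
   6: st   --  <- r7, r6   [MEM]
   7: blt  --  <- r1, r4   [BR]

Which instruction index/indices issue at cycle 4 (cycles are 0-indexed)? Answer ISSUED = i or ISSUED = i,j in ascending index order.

ISSUED = 4

  cy0 -> i0 (and) WAW r3
  cy1 -> i1 (ld) no-port MEM/MEM
  cy2 -> i2 (ld) no-port MEM/MEM
  cy3 -> i3 (st) no-port MEM/MEM
  cy4 -> i4 (st) no-port MEM/MEM
  cy5 -> i5 (ld) no-port MEM/MEM
  cy6 -> i6/i7 (st/blt) 2-wide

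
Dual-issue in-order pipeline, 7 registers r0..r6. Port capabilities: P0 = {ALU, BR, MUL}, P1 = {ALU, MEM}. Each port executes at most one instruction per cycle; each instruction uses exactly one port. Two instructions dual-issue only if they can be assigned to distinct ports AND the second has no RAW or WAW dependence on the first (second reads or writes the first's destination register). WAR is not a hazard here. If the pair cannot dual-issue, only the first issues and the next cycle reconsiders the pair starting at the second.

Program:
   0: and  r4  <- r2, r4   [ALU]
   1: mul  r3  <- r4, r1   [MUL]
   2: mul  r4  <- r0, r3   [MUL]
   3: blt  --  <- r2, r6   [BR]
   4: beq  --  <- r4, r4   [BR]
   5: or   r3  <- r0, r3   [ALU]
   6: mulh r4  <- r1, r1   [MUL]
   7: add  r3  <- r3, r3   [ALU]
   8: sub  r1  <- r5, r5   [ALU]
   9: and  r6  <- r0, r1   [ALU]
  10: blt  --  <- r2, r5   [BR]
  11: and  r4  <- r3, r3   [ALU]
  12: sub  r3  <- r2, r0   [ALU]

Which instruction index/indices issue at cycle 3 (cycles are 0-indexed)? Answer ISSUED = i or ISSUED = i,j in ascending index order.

ISSUED = 3

#0 head=0: and i0 RAW r4
#1 head=1: mul i1 no-port MUL/MUL
#2 head=2: mul i2 no-port MUL/BR
#3 head=3: blt i3 no-port BR/BR
#4 head=4: beq;or i4,i5 pair
#5 head=6: mulh;add i6,i7 pair
#6 head=8: sub i8 RAW r1
#7 head=9: and;blt i9,i10 pair
#8 head=11: and;sub i11,i12 pair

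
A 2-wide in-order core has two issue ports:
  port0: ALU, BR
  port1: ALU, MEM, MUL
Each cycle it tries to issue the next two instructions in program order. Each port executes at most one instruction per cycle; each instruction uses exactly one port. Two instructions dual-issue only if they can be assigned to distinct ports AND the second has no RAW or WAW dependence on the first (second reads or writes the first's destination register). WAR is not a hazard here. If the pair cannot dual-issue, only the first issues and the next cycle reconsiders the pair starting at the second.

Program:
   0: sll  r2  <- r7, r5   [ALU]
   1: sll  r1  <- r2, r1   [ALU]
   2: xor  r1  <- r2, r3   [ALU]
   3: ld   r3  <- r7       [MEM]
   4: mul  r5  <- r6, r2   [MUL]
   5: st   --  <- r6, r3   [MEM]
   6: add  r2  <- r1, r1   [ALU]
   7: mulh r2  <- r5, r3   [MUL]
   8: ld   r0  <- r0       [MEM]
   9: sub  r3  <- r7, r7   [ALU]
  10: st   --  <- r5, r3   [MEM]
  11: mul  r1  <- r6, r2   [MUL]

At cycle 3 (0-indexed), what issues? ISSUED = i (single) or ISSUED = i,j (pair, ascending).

t=0 i0:sll ; RAW r2
t=1 i1:sll ; WAW r1
t=2 i2,i3:xor;ld ; pair
t=3 i4:mul ; no-port MUL/MEM
t=4 i5,i6:st;add ; pair
t=5 i7:mulh ; no-port MUL/MEM
t=6 i8,i9:ld;sub ; pair
t=7 i10:st ; no-port MEM/MUL
t=8 i11:mul ; tail

ISSUED = 4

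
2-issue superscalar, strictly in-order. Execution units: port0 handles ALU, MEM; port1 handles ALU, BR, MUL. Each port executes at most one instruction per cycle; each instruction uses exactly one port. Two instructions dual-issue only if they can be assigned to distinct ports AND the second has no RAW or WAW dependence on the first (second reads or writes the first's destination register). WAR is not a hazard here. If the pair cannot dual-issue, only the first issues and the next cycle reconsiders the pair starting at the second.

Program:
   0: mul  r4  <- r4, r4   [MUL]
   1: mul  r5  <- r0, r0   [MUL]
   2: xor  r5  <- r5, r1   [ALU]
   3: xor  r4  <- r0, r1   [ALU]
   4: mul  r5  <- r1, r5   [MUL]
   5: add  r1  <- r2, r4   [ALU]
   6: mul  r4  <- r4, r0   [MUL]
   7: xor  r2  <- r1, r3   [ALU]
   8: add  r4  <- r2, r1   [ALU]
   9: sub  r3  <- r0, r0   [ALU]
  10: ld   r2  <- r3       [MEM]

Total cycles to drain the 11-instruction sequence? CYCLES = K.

#0 head=0: mul i0 no-port MUL/MUL
#1 head=1: mul i1 RAW+WAW r5
#2 head=2: xor;xor i2,i3 pair
#3 head=4: mul;add i4,i5 pair
#4 head=6: mul;xor i6,i7 pair
#5 head=8: add;sub i8,i9 pair
#6 head=10: ld i10 tail

CYCLES = 7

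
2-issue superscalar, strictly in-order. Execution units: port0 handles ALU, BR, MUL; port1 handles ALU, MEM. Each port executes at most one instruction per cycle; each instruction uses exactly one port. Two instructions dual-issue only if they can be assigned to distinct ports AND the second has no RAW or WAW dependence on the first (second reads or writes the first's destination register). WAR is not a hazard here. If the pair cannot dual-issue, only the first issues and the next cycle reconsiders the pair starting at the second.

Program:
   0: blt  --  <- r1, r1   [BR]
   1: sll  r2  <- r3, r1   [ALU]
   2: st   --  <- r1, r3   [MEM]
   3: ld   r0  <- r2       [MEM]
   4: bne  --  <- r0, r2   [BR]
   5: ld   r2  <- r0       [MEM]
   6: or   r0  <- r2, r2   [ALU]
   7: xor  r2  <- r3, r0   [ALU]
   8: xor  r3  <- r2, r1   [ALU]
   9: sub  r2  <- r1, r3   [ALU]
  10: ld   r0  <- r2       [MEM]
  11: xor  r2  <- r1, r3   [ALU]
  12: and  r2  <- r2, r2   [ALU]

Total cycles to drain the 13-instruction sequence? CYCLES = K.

CYCLES = 10

t=0 i0,i1:blt.BR/sll.ALU ; dual
t=1 i2:st.MEM ; no-port MEM/MEM
t=2 i3:ld.MEM ; RAW r0
t=3 i4,i5:bne.BR/ld.MEM ; dual
t=4 i6:or.ALU ; RAW r0
t=5 i7:xor.ALU ; RAW r2
t=6 i8:xor.ALU ; RAW r3
t=7 i9:sub.ALU ; RAW r2
t=8 i10,i11:ld.MEM/xor.ALU ; dual
t=9 i12:and.ALU ; tail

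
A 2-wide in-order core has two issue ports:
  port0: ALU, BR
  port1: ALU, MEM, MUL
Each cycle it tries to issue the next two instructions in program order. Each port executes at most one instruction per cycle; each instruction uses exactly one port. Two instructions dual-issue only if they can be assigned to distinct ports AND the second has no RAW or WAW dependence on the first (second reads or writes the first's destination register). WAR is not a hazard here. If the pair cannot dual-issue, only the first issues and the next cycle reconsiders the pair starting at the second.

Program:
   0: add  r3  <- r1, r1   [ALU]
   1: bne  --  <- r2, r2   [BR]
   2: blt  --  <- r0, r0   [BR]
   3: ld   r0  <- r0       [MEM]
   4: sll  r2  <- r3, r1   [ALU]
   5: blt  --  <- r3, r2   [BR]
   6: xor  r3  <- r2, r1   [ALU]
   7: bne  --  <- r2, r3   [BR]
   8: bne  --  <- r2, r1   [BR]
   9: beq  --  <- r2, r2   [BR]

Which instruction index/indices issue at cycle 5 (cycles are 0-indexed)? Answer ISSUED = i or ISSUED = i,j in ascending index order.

ISSUED = 8

0. add;bne @i0+i1  | dual
1. blt;ld @i2+i3  | dual
2. sll @i4  | RAW r2
3. blt;xor @i5+i6  | dual
4. bne @i7  | no-port BR/BR
5. bne @i8  | no-port BR/BR
6. beq @i9  | tail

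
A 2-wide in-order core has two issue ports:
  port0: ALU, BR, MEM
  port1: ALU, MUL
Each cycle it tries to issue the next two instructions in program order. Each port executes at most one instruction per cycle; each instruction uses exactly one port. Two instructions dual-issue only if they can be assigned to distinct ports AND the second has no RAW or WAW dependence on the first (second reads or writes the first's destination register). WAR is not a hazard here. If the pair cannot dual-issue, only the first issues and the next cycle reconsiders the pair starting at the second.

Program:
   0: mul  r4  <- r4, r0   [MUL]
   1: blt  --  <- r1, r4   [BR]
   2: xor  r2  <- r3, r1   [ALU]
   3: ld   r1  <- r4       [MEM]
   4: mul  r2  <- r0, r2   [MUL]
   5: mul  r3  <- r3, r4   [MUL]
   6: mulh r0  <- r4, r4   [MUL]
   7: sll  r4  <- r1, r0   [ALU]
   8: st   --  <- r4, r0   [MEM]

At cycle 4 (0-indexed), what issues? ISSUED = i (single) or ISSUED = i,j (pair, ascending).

ISSUED = 6

#0 head=0: mul.MUL i0 RAW r4
#1 head=1: blt.BR+xor.ALU i1/i2 pair
#2 head=3: ld.MEM+mul.MUL i3/i4 pair
#3 head=5: mul.MUL i5 no-port MUL/MUL
#4 head=6: mulh.MUL i6 RAW r0
#5 head=7: sll.ALU i7 RAW r4
#6 head=8: st.MEM i8 tail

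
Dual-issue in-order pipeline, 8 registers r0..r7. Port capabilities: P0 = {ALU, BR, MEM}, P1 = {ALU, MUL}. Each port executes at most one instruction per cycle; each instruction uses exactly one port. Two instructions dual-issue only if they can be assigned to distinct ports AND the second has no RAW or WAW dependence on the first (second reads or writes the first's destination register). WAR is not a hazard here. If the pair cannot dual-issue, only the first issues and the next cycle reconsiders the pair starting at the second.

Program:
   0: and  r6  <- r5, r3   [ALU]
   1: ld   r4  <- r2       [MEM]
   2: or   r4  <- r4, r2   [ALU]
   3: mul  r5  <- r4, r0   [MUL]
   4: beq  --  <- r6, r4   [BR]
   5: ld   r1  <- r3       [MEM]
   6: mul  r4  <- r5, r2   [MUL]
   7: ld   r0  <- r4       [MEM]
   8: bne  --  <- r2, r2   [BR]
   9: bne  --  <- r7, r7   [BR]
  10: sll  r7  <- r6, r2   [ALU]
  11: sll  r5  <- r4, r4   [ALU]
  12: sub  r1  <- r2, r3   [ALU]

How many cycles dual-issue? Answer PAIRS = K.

#0 head=0: and.ALU;ld.MEM i0/i1 2-wide
#1 head=2: or.ALU i2 RAW r4
#2 head=3: mul.MUL;beq.BR i3/i4 2-wide
#3 head=5: ld.MEM;mul.MUL i5/i6 2-wide
#4 head=7: ld.MEM i7 no-port MEM/BR
#5 head=8: bne.BR i8 no-port BR/BR
#6 head=9: bne.BR;sll.ALU i9/i10 2-wide
#7 head=11: sll.ALU;sub.ALU i11/i12 2-wide

PAIRS = 5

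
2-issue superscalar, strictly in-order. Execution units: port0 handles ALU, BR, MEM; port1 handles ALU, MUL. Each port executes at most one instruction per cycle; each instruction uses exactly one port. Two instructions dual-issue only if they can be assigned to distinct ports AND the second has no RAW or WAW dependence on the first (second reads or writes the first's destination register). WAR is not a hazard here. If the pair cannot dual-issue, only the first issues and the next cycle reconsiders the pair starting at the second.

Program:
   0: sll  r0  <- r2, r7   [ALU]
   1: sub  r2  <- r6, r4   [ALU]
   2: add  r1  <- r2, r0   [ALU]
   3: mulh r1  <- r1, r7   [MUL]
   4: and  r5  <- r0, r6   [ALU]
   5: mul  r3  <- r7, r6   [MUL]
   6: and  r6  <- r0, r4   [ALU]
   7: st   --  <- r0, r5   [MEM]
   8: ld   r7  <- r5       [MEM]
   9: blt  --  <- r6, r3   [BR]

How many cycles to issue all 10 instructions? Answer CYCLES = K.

0. sll;sub @i0/i1  | pair
1. add @i2  | RAW+WAW r1
2. mulh;and @i3/i4  | pair
3. mul;and @i5/i6  | pair
4. st @i7  | no-port MEM/MEM
5. ld @i8  | no-port MEM/BR
6. blt @i9  | tail

CYCLES = 7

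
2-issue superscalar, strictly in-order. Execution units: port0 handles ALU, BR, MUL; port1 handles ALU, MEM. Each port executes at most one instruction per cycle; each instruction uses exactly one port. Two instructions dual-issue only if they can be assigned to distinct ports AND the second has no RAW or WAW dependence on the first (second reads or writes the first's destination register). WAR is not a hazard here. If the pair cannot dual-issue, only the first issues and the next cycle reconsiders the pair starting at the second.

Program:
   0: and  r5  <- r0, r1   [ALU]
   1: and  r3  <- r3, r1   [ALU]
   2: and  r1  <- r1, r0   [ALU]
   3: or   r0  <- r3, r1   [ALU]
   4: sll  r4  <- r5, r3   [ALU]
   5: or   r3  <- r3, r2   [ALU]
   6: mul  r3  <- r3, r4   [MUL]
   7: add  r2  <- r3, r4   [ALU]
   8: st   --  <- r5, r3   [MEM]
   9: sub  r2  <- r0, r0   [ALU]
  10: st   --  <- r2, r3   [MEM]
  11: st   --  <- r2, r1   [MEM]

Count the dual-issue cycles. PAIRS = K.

[0] i0&i1  and.ALU;and.ALU  -- pair
[1] i2  and.ALU  -- RAW r1
[2] i3&i4  or.ALU;sll.ALU  -- pair
[3] i5  or.ALU  -- RAW+WAW r3
[4] i6  mul.MUL  -- RAW r3
[5] i7&i8  add.ALU;st.MEM  -- pair
[6] i9  sub.ALU  -- RAW r2
[7] i10  st.MEM  -- no-port MEM/MEM
[8] i11  st.MEM  -- tail

PAIRS = 3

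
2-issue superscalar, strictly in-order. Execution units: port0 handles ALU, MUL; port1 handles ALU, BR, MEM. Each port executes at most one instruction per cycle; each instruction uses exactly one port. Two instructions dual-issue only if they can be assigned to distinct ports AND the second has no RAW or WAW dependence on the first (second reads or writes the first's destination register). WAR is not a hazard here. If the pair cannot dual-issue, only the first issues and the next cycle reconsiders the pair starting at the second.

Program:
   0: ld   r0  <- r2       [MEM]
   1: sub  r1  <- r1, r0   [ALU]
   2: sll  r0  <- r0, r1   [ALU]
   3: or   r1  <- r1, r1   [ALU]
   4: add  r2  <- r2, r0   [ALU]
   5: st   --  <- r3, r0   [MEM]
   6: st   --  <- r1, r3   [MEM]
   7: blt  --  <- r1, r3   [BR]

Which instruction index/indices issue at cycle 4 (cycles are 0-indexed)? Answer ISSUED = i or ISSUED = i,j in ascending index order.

ISSUED = 6

#0 head=0: ld i0 RAW r0
#1 head=1: sub i1 RAW r1
#2 head=2: sll+or i2/i3 dual
#3 head=4: add+st i4/i5 dual
#4 head=6: st i6 no-port MEM/BR
#5 head=7: blt i7 tail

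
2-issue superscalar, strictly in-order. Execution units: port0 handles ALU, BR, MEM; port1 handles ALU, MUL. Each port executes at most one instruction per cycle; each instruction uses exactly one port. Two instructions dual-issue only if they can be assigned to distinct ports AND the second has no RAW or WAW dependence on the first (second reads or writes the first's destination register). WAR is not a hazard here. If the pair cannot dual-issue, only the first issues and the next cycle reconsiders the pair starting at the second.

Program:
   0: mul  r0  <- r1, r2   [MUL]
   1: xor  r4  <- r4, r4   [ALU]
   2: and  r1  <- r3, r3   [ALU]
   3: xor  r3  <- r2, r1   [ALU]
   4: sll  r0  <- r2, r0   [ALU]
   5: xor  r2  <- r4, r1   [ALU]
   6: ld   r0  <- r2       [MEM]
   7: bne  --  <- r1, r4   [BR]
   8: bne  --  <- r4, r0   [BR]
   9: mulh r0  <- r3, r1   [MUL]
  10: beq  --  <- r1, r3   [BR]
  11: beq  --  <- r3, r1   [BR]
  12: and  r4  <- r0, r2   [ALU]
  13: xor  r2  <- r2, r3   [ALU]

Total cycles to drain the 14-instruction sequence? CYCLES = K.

0. mul.MUL/xor.ALU @i0/i1  | 2-wide
1. and.ALU @i2  | RAW r1
2. xor.ALU/sll.ALU @i3/i4  | 2-wide
3. xor.ALU @i5  | RAW r2
4. ld.MEM @i6  | no-port MEM/BR
5. bne.BR @i7  | no-port BR/BR
6. bne.BR/mulh.MUL @i8/i9  | 2-wide
7. beq.BR @i10  | no-port BR/BR
8. beq.BR/and.ALU @i11/i12  | 2-wide
9. xor.ALU @i13  | tail

CYCLES = 10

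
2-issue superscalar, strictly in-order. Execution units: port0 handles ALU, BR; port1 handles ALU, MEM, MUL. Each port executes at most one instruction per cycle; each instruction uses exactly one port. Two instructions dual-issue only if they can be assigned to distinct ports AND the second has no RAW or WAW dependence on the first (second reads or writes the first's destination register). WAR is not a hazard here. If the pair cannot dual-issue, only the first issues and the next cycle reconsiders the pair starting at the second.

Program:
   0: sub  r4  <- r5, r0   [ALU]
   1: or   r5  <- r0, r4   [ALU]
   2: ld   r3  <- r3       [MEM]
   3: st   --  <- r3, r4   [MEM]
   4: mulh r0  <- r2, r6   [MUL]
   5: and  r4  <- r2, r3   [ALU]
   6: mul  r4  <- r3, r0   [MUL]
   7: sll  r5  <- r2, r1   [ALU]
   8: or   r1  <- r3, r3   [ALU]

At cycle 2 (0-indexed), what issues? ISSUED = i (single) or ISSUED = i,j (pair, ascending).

c0: i0 sub  RAW r4
c1: i1,i2 or/ld  dual
c2: i3 st  no-port MEM/MUL
c3: i4,i5 mulh/and  dual
c4: i6,i7 mul/sll  dual
c5: i8 or  tail

ISSUED = 3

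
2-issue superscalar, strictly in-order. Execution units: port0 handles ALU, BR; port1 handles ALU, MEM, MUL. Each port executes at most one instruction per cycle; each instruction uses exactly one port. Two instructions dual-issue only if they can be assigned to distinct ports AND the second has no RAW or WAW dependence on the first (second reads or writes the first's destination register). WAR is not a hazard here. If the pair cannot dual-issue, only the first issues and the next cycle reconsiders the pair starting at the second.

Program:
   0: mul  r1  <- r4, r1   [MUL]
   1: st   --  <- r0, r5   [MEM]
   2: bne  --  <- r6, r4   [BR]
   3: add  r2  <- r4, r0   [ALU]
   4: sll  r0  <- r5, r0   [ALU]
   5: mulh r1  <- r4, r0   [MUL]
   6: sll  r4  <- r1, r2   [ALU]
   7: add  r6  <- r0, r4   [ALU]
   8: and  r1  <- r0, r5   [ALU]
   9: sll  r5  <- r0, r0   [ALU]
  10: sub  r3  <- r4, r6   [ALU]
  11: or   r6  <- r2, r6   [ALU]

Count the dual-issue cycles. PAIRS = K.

  cy0 -> i0 (mul) no-port MUL/MEM
  cy1 -> i1,i2 (st bne) pair
  cy2 -> i3,i4 (add sll) pair
  cy3 -> i5 (mulh) RAW r1
  cy4 -> i6 (sll) RAW r4
  cy5 -> i7,i8 (add and) pair
  cy6 -> i9,i10 (sll sub) pair
  cy7 -> i11 (or) tail

PAIRS = 4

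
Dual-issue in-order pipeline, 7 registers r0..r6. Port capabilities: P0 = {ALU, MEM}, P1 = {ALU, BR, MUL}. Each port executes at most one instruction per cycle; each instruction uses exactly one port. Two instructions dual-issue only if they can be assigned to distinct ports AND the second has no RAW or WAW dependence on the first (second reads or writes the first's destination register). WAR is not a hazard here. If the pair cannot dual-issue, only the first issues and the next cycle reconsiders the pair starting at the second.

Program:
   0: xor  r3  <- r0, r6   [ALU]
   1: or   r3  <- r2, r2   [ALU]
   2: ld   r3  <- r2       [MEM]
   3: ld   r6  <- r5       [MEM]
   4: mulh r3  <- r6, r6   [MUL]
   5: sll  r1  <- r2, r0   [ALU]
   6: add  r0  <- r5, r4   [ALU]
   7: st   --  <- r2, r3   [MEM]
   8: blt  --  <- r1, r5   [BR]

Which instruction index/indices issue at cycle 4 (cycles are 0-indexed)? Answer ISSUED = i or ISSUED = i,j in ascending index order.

ISSUED = 4,5

[0] i0  xor  -- WAW r3
[1] i1  or  -- WAW r3
[2] i2  ld  -- no-port MEM/MEM
[3] i3  ld  -- RAW r6
[4] i4,i5  mulh/sll  -- 2-wide
[5] i6,i7  add/st  -- 2-wide
[6] i8  blt  -- tail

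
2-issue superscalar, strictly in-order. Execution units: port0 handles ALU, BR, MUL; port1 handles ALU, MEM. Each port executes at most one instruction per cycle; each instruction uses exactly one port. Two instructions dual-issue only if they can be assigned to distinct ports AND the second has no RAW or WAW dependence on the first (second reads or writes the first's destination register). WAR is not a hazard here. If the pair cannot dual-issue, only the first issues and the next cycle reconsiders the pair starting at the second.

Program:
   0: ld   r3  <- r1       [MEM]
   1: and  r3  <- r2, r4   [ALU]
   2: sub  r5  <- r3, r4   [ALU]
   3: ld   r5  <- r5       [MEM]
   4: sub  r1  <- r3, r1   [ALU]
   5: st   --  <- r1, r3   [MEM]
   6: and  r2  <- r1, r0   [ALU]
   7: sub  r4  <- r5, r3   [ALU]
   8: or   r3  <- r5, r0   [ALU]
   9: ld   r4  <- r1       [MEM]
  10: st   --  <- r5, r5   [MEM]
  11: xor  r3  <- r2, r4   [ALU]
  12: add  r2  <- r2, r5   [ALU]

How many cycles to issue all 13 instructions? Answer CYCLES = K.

  cy0 -> i0 (ld.MEM) WAW r3
  cy1 -> i1 (and.ALU) RAW r3
  cy2 -> i2 (sub.ALU) RAW+WAW r5
  cy3 -> i3/i4 (ld.MEM/sub.ALU) 2-wide
  cy4 -> i5/i6 (st.MEM/and.ALU) 2-wide
  cy5 -> i7/i8 (sub.ALU/or.ALU) 2-wide
  cy6 -> i9 (ld.MEM) no-port MEM/MEM
  cy7 -> i10/i11 (st.MEM/xor.ALU) 2-wide
  cy8 -> i12 (add.ALU) tail

CYCLES = 9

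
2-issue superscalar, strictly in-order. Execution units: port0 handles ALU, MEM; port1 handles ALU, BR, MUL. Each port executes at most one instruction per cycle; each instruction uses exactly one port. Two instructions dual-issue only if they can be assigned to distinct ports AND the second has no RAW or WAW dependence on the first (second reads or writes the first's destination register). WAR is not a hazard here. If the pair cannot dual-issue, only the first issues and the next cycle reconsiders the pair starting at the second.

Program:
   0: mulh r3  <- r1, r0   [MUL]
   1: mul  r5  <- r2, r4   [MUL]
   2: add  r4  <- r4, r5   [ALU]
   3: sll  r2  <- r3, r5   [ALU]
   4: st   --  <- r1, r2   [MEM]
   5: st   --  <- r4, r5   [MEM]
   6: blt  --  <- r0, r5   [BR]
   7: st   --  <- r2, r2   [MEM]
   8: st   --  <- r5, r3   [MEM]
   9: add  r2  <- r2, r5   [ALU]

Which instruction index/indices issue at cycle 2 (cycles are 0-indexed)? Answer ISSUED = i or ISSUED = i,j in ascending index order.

[0] i0  mulh  -- no-port MUL/MUL
[1] i1  mul  -- RAW r5
[2] i2,i3  add sll  -- dual
[3] i4  st  -- no-port MEM/MEM
[4] i5,i6  st blt  -- dual
[5] i7  st  -- no-port MEM/MEM
[6] i8,i9  st add  -- dual

ISSUED = 2,3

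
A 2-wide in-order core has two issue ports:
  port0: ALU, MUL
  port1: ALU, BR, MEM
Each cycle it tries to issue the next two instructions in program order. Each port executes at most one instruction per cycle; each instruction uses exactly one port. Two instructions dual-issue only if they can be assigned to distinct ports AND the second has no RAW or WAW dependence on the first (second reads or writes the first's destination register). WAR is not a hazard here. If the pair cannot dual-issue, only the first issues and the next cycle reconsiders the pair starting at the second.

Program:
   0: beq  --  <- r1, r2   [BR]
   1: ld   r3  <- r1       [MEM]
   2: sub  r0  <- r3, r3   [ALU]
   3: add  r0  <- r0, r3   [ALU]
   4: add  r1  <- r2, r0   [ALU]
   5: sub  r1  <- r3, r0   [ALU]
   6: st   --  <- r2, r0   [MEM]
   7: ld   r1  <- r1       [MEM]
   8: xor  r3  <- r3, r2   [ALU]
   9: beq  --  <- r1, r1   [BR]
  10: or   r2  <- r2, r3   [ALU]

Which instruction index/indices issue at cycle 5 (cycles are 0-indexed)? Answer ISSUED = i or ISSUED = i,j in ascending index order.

ISSUED = 5,6

#0 head=0: beq.BR i0 no-port BR/MEM
#1 head=1: ld.MEM i1 RAW r3
#2 head=2: sub.ALU i2 RAW+WAW r0
#3 head=3: add.ALU i3 RAW r0
#4 head=4: add.ALU i4 WAW r1
#5 head=5: sub.ALU+st.MEM i5,i6 2-wide
#6 head=7: ld.MEM+xor.ALU i7,i8 2-wide
#7 head=9: beq.BR+or.ALU i9,i10 2-wide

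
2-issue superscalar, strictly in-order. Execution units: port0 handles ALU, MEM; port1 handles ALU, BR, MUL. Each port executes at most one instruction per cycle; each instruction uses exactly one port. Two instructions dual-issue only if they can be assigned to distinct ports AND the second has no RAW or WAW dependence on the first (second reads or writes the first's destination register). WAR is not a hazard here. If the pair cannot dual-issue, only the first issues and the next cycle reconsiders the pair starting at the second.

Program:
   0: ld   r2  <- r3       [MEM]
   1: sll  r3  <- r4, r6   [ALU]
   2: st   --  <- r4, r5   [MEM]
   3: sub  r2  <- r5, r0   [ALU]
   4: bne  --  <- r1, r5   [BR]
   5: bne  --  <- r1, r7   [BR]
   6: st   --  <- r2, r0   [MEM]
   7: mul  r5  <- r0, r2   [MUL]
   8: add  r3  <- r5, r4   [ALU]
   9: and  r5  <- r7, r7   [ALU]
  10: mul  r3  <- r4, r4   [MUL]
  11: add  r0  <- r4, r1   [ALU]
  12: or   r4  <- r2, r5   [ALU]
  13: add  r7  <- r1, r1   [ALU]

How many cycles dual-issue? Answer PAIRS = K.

t=0 i0+i1:ld/sll ; pair
t=1 i2+i3:st/sub ; pair
t=2 i4:bne ; no-port BR/BR
t=3 i5+i6:bne/st ; pair
t=4 i7:mul ; RAW r5
t=5 i8+i9:add/and ; pair
t=6 i10+i11:mul/add ; pair
t=7 i12+i13:or/add ; pair

PAIRS = 6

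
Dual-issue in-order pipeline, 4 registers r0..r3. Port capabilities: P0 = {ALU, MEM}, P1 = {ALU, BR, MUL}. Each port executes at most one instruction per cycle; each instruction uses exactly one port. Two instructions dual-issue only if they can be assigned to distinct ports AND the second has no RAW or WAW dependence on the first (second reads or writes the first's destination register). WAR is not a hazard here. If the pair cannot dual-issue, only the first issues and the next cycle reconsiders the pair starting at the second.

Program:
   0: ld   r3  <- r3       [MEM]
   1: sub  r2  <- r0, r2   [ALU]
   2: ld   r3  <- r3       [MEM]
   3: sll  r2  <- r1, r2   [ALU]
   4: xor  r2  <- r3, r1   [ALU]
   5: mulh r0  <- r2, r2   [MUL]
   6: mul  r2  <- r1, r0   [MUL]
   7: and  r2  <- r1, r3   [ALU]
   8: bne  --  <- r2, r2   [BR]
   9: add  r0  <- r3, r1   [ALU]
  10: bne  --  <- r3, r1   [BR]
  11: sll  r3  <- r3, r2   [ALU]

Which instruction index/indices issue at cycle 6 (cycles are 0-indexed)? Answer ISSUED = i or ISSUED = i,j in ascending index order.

ISSUED = 8,9

[0] i0+i1  ld.MEM+sub.ALU  -- 2-wide
[1] i2+i3  ld.MEM+sll.ALU  -- 2-wide
[2] i4  xor.ALU  -- RAW r2
[3] i5  mulh.MUL  -- no-port MUL/MUL
[4] i6  mul.MUL  -- WAW r2
[5] i7  and.ALU  -- RAW r2
[6] i8+i9  bne.BR+add.ALU  -- 2-wide
[7] i10+i11  bne.BR+sll.ALU  -- 2-wide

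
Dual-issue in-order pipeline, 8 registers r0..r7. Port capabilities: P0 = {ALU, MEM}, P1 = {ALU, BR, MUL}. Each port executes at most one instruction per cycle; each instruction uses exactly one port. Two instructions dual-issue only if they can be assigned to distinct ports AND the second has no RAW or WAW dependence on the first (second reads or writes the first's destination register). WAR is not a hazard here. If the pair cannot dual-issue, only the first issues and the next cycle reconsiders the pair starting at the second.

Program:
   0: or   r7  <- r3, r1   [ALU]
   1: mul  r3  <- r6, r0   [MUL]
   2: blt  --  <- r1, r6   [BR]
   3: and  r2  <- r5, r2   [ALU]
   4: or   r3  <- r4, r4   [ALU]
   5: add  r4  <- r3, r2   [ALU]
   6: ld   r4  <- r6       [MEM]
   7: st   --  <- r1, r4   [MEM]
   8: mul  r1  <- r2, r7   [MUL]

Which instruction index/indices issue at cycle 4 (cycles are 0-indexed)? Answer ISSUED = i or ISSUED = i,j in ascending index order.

  cy0 -> i0/i1 (or.ALU;mul.MUL) dual
  cy1 -> i2/i3 (blt.BR;and.ALU) dual
  cy2 -> i4 (or.ALU) RAW r3
  cy3 -> i5 (add.ALU) WAW r4
  cy4 -> i6 (ld.MEM) no-port MEM/MEM
  cy5 -> i7/i8 (st.MEM;mul.MUL) dual

ISSUED = 6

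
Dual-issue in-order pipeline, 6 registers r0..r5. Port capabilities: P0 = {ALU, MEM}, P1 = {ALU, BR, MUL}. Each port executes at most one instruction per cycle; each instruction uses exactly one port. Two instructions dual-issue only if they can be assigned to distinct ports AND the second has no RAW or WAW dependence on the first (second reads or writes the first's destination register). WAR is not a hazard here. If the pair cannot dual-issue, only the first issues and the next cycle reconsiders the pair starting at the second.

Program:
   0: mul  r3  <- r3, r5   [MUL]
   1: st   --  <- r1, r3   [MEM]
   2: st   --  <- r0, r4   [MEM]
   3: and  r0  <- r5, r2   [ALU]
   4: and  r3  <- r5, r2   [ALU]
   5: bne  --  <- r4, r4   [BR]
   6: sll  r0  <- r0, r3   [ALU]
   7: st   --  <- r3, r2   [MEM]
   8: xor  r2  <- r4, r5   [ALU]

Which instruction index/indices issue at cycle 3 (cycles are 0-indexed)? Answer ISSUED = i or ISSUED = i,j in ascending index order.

[0] i0  mul.MUL  -- RAW r3
[1] i1  st.MEM  -- no-port MEM/MEM
[2] i2&i3  st.MEM/and.ALU  -- pair
[3] i4&i5  and.ALU/bne.BR  -- pair
[4] i6&i7  sll.ALU/st.MEM  -- pair
[5] i8  xor.ALU  -- tail

ISSUED = 4,5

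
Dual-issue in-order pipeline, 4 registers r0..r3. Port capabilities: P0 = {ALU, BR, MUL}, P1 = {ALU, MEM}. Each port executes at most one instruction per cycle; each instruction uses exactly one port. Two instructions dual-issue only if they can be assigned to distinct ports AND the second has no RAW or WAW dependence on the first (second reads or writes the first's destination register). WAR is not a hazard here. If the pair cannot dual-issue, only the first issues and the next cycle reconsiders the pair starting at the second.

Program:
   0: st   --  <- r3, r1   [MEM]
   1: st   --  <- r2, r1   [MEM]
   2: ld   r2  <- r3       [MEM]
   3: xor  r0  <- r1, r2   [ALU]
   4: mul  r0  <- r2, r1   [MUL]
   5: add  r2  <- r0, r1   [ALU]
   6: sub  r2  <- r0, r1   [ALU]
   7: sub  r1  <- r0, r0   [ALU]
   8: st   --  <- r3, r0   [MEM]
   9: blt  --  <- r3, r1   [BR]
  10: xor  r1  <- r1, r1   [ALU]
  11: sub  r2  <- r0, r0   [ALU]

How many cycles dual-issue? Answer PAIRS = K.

PAIRS = 3

#0 head=0: st.MEM i0 no-port MEM/MEM
#1 head=1: st.MEM i1 no-port MEM/MEM
#2 head=2: ld.MEM i2 RAW r2
#3 head=3: xor.ALU i3 WAW r0
#4 head=4: mul.MUL i4 RAW r0
#5 head=5: add.ALU i5 WAW r2
#6 head=6: sub.ALU;sub.ALU i6+i7 pair
#7 head=8: st.MEM;blt.BR i8+i9 pair
#8 head=10: xor.ALU;sub.ALU i10+i11 pair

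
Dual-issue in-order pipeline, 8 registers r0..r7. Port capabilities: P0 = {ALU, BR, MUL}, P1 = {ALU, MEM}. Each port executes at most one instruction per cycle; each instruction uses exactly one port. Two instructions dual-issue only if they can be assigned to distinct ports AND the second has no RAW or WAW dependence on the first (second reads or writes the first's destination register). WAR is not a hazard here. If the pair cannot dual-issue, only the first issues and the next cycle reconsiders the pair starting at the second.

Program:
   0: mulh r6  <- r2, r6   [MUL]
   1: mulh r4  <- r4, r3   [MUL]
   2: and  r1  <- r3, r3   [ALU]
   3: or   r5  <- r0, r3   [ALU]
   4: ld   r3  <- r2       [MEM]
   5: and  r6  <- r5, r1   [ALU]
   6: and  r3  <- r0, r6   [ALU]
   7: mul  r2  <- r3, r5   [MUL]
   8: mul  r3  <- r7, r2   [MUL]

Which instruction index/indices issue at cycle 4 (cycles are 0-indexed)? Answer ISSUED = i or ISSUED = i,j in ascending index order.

0. mulh.MUL @i0  | no-port MUL/MUL
1. mulh.MUL/and.ALU @i1,i2  | 2-wide
2. or.ALU/ld.MEM @i3,i4  | 2-wide
3. and.ALU @i5  | RAW r6
4. and.ALU @i6  | RAW r3
5. mul.MUL @i7  | no-port MUL/MUL
6. mul.MUL @i8  | tail

ISSUED = 6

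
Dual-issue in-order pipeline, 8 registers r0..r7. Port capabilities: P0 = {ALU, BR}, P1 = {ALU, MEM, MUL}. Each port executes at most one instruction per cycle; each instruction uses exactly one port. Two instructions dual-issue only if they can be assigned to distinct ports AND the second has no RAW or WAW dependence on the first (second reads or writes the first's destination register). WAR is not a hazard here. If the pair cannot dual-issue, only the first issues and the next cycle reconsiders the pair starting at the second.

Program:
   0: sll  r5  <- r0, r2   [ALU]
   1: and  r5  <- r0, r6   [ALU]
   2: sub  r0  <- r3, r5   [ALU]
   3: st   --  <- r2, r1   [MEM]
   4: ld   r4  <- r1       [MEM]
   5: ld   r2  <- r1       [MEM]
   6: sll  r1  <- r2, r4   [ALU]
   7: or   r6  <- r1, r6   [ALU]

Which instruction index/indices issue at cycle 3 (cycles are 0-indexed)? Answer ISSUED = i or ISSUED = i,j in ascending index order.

[0] i0  sll  -- WAW r5
[1] i1  and  -- RAW r5
[2] i2,i3  sub;st  -- dual
[3] i4  ld  -- no-port MEM/MEM
[4] i5  ld  -- RAW r2
[5] i6  sll  -- RAW r1
[6] i7  or  -- tail

ISSUED = 4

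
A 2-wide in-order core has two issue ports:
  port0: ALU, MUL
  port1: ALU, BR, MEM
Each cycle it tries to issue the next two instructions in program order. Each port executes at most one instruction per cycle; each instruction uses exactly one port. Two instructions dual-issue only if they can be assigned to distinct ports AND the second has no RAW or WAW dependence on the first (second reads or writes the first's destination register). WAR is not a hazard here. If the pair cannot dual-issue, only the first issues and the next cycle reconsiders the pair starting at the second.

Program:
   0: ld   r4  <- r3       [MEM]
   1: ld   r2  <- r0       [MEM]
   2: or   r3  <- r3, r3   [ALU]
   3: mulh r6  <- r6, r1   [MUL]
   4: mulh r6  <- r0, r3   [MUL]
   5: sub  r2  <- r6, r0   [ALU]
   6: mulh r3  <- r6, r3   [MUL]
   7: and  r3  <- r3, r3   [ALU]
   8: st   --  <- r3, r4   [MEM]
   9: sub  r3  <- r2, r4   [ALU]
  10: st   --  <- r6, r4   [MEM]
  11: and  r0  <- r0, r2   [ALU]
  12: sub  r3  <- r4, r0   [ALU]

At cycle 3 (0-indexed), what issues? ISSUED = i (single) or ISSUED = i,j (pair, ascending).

t=0 i0:ld.MEM ; no-port MEM/MEM
t=1 i1&i2:ld.MEM or.ALU ; 2-wide
t=2 i3:mulh.MUL ; no-port MUL/MUL
t=3 i4:mulh.MUL ; RAW r6
t=4 i5&i6:sub.ALU mulh.MUL ; 2-wide
t=5 i7:and.ALU ; RAW r3
t=6 i8&i9:st.MEM sub.ALU ; 2-wide
t=7 i10&i11:st.MEM and.ALU ; 2-wide
t=8 i12:sub.ALU ; tail

ISSUED = 4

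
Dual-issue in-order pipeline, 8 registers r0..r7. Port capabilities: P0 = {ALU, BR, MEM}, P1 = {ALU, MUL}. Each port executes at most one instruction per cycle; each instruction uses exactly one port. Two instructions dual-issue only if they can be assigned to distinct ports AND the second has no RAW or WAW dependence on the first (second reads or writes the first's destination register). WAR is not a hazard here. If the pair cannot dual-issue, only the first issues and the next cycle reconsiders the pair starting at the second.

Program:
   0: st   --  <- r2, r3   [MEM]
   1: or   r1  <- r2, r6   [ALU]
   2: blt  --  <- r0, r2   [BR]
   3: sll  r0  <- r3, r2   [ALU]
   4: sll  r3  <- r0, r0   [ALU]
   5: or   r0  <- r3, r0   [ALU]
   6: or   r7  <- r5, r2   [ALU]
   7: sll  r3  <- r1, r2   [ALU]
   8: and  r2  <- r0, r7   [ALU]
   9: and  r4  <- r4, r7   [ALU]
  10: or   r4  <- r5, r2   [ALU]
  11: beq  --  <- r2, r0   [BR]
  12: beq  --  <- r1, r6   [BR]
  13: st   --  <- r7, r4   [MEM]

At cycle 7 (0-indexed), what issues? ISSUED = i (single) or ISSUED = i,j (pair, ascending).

ISSUED = 12

  cy0 -> i0&i1 (st.MEM;or.ALU) pair
  cy1 -> i2&i3 (blt.BR;sll.ALU) pair
  cy2 -> i4 (sll.ALU) RAW r3
  cy3 -> i5&i6 (or.ALU;or.ALU) pair
  cy4 -> i7&i8 (sll.ALU;and.ALU) pair
  cy5 -> i9 (and.ALU) WAW r4
  cy6 -> i10&i11 (or.ALU;beq.BR) pair
  cy7 -> i12 (beq.BR) no-port BR/MEM
  cy8 -> i13 (st.MEM) tail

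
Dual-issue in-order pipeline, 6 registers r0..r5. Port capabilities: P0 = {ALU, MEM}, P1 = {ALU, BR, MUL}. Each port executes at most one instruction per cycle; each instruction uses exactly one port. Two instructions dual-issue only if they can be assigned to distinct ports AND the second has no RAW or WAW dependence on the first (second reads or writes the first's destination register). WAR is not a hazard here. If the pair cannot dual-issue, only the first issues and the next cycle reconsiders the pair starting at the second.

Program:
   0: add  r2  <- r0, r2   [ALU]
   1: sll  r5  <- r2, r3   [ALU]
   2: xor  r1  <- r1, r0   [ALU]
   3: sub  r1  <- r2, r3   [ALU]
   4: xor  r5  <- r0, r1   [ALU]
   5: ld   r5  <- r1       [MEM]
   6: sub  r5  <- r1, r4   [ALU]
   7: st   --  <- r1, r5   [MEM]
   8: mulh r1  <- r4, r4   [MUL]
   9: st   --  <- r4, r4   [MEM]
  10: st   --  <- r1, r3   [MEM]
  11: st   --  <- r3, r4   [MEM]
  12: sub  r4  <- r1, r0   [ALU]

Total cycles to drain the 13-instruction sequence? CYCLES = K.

CYCLES = 10

[0] i0  add.ALU  -- RAW r2
[1] i1/i2  sll.ALU xor.ALU  -- 2-wide
[2] i3  sub.ALU  -- RAW r1
[3] i4  xor.ALU  -- WAW r5
[4] i5  ld.MEM  -- WAW r5
[5] i6  sub.ALU  -- RAW r5
[6] i7/i8  st.MEM mulh.MUL  -- 2-wide
[7] i9  st.MEM  -- no-port MEM/MEM
[8] i10  st.MEM  -- no-port MEM/MEM
[9] i11/i12  st.MEM sub.ALU  -- 2-wide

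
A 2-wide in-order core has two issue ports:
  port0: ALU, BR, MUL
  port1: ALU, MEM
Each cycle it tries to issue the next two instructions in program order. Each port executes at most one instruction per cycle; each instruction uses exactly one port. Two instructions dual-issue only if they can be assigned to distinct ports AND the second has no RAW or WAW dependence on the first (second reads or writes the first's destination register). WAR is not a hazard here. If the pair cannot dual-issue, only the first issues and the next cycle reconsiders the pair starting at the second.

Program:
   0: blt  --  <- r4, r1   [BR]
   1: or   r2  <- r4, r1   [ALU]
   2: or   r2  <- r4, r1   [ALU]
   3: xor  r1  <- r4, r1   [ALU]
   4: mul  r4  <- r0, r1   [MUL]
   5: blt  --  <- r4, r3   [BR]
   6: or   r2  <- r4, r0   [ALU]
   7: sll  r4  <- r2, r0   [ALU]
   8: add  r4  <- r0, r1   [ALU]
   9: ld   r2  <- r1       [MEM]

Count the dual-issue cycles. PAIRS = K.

PAIRS = 4

  cy0 -> i0+i1 (blt+or) pair
  cy1 -> i2+i3 (or+xor) pair
  cy2 -> i4 (mul) no-port MUL/BR
  cy3 -> i5+i6 (blt+or) pair
  cy4 -> i7 (sll) WAW r4
  cy5 -> i8+i9 (add+ld) pair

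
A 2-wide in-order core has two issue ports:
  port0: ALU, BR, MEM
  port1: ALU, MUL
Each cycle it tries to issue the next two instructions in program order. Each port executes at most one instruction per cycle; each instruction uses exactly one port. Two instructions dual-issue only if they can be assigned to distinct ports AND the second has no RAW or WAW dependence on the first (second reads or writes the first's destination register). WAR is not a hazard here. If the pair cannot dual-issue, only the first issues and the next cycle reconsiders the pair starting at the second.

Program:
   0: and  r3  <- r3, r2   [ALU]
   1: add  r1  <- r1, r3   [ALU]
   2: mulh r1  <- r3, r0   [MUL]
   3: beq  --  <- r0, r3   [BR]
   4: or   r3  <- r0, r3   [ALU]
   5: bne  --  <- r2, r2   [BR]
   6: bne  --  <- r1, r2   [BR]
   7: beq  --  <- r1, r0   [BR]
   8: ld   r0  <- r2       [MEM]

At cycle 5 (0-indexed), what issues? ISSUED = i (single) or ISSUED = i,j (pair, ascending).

0. and.ALU @i0  | RAW r3
1. add.ALU @i1  | WAW r1
2. mulh.MUL/beq.BR @i2+i3  | 2-wide
3. or.ALU/bne.BR @i4+i5  | 2-wide
4. bne.BR @i6  | no-port BR/BR
5. beq.BR @i7  | no-port BR/MEM
6. ld.MEM @i8  | tail

ISSUED = 7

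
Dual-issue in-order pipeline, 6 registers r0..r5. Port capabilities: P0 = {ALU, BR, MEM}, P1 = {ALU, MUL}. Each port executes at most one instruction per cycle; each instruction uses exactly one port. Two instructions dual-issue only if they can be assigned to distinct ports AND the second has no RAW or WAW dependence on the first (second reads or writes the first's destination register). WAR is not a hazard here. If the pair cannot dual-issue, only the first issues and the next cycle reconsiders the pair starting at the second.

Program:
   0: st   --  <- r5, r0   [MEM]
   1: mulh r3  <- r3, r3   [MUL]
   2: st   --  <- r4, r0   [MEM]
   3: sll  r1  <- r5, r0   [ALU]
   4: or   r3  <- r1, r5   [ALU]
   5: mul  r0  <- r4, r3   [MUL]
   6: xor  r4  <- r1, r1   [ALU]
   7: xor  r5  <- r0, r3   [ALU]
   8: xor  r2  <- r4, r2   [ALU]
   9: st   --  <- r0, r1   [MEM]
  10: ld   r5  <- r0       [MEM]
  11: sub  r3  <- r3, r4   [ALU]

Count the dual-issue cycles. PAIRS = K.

PAIRS = 5

#0 head=0: st;mulh i0+i1 pair
#1 head=2: st;sll i2+i3 pair
#2 head=4: or i4 RAW r3
#3 head=5: mul;xor i5+i6 pair
#4 head=7: xor;xor i7+i8 pair
#5 head=9: st i9 no-port MEM/MEM
#6 head=10: ld;sub i10+i11 pair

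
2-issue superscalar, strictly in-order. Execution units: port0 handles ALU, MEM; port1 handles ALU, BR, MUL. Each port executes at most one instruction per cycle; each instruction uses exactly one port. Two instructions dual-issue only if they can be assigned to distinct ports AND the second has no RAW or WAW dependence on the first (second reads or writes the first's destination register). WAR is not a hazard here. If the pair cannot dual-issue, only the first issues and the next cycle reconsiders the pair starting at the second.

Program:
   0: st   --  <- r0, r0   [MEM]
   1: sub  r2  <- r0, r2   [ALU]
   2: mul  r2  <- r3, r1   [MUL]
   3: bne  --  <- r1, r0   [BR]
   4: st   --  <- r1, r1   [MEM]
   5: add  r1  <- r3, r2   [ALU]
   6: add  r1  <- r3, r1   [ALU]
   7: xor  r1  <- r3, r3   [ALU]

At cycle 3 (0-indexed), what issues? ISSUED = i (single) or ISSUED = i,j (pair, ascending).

  cy0 -> i0+i1 (st+sub) pair
  cy1 -> i2 (mul) no-port MUL/BR
  cy2 -> i3+i4 (bne+st) pair
  cy3 -> i5 (add) RAW+WAW r1
  cy4 -> i6 (add) WAW r1
  cy5 -> i7 (xor) tail

ISSUED = 5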